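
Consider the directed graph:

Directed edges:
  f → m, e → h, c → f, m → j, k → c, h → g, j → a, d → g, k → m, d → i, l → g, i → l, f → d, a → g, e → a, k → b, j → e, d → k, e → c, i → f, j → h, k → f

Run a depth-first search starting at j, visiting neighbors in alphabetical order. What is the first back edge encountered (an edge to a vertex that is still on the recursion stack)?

i->f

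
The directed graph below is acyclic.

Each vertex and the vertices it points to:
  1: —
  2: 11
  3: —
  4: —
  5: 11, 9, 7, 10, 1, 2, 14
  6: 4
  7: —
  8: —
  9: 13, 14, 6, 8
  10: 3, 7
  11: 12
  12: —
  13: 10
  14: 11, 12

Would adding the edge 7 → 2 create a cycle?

Adding 7→2 creates a cycle iff 2 can already reach 7.
Explore from 2: no path reaches 7. The graph stays acyclic.

No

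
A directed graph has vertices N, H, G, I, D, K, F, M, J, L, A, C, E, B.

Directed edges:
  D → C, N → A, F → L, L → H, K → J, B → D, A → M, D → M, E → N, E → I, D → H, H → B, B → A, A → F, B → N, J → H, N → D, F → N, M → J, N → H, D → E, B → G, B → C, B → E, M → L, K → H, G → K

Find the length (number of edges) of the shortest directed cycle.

3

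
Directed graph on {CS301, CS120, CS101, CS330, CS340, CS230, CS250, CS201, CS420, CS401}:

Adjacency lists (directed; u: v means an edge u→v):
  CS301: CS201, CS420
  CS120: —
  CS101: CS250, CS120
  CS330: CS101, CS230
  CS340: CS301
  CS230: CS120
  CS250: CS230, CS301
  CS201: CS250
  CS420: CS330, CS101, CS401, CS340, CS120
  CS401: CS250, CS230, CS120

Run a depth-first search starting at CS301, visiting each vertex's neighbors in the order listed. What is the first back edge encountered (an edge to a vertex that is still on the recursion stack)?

DFS from CS301 (visiting each vertex's neighbors in the order listed); mark gray on enter, black on exit:
CS301 gray
  CS201 gray
    CS250 gray
      CS230 gray
        CS120 gray
        CS120 black
      CS230 black
      CS250→CS301: CS301 is gray → back edge
First back edge: CS250 → CS301.

CS250->CS301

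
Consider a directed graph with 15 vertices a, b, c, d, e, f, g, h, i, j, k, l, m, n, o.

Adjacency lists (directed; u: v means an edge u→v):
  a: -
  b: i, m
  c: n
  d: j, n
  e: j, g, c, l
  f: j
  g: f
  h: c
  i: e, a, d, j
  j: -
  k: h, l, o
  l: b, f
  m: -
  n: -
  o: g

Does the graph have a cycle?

Yes

DFS with white/gray/black marking, starting from i:
i gray
  e gray
    j gray
    j black
    g gray
      f gray
        f→j: j black — skip
      f black
    g black
    c gray
      n gray
      n black
    c black
    l gray
      b gray
        b→i: i is gray → back edge
Back edge found, so a cycle exists: i → e → l → b → i.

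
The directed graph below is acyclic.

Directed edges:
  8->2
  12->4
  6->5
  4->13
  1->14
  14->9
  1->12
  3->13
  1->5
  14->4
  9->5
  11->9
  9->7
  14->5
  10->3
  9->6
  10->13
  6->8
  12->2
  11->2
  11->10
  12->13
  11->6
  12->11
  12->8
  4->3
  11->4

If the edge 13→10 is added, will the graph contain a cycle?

Adding 13→10 creates a cycle iff 10 can already reach 13.
Path from 10: 10 → 13.
So 10 → … → 13 → 10 is a cycle.

Yes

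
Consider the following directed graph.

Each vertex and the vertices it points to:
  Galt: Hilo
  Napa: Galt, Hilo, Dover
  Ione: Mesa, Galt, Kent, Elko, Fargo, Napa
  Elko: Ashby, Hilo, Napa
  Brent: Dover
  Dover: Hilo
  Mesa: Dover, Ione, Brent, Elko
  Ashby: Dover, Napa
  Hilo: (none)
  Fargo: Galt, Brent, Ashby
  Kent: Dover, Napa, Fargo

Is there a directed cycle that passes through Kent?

Kent lies on a cycle iff there is a path from Kent back to itself.
Exploring from Kent, it never reaches itself; equivalently, its strongly connected component is a singleton.

No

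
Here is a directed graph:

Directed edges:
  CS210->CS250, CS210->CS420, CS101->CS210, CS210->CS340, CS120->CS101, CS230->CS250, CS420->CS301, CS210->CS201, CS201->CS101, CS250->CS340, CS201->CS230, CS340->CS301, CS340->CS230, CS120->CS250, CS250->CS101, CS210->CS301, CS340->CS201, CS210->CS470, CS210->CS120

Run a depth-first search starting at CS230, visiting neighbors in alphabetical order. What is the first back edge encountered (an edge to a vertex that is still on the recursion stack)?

CS120→CS101

DFS from CS230 (visiting neighbors in alphabetical order); mark gray on enter, black on exit:
CS230 gray
  CS250 gray
    CS101 gray
      CS210 gray
        CS120 gray
          CS120→CS101: CS101 is gray → back edge
First back edge: CS120 → CS101.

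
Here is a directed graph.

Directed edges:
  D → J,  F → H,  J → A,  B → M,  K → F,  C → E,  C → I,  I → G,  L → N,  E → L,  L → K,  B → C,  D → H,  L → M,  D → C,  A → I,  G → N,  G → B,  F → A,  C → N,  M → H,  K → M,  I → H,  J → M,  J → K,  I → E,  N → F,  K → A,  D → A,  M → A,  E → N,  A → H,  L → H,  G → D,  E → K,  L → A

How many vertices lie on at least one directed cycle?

A vertex is on a directed cycle iff it belongs to a strongly connected component of size ≥ 2 (or has a self-loop).
The vertices on cycles are {A, B, C, D, E, F, G, I, J, K, L, M, N} — 13 in total.

13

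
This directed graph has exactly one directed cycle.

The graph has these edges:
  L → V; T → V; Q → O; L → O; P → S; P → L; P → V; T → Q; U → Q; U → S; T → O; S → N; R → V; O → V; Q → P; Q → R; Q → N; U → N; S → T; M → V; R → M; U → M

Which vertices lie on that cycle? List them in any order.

DFS with gray/black marking from Q:
Q gray
  N gray
  N black
  P gray
    S gray
      T gray
        V gray
        V black
        O gray
          O→V: V black — skip
        O black
        T→Q: Q is gray → back edge
Back edge closes the cycle Q → P → S → T → Q; its vertices are {P, Q, S, T}.

P, Q, S, T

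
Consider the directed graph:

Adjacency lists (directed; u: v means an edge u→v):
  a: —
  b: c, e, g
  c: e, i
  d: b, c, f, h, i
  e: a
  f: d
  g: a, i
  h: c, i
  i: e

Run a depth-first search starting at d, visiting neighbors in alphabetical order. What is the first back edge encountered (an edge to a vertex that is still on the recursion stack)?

f->d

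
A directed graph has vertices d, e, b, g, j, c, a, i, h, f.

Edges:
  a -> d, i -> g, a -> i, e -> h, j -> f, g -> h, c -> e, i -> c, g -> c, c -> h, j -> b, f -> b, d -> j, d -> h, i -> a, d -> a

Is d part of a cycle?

d is on a cycle iff d can reach itself via ≥1 edge.
d → a → d — yes.

Yes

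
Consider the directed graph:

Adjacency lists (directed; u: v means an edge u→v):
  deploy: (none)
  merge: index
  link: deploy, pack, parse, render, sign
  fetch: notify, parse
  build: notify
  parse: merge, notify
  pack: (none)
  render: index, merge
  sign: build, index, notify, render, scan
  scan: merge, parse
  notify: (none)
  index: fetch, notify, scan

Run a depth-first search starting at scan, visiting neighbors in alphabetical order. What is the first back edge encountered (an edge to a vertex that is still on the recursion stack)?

parse->merge

DFS from scan (visiting neighbors in alphabetical order); mark gray on enter, black on exit:
scan gray
  merge gray
    index gray
      fetch gray
        notify gray
        notify black
        parse gray
          parse→merge: merge is gray → back edge
First back edge: parse → merge.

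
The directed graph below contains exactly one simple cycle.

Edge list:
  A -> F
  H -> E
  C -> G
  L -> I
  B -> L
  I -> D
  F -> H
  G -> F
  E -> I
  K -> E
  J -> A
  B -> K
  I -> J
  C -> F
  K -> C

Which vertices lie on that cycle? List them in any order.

DFS with gray/black marking from E:
E gray
  I gray
    D gray
    D black
    J gray
      A gray
        F gray
          H gray
            H→E: E is gray → back edge
Back edge closes the cycle E → I → J → A → F → H → E; its vertices are {A, E, F, H, I, J}.

A, E, F, H, I, J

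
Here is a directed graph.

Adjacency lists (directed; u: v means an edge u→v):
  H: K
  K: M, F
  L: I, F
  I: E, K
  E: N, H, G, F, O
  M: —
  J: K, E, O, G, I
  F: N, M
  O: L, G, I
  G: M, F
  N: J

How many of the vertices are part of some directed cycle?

A vertex is on a directed cycle iff it belongs to a strongly connected component of size ≥ 2 (or has a self-loop).
The vertices on cycles are {E, F, G, H, I, J, K, L, N, O} — 10 in total.

10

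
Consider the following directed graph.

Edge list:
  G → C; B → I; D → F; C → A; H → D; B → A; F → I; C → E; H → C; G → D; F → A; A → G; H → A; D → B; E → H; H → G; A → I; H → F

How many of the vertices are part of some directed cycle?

A vertex is on a directed cycle iff it belongs to a strongly connected component of size ≥ 2 (or has a self-loop).
The vertices on cycles are {A, B, C, D, E, F, G, H} — 8 in total.

8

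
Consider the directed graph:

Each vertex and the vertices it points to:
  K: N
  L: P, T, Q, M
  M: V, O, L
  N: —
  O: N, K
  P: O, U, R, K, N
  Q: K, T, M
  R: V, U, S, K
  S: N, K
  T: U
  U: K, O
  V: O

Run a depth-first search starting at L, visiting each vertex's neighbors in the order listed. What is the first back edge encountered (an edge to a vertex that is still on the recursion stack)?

DFS from L (visiting each vertex's neighbors in the order listed); mark gray on enter, black on exit:
L gray
  P gray
    O gray
      N gray
      N black
      K gray
        K→N: N black — skip
      K black
    O black
    U gray
      U→K: K black — skip
      U→O: O black — skip
    U black
    R gray
      V gray
        V→O: O black — skip
      V black
      R→U: U black — skip
      S gray
        S→N: N black — skip
        S→K: K black — skip
      S black
      R→K: K black — skip
    R black
    P→K: K black — skip
    P→N: N black — skip
  P black
  T gray
    T→U: U black — skip
  T black
  Q gray
    Q→K: K black — skip
    Q→T: T black — skip
    M gray
      M→V: V black — skip
      M→O: O black — skip
      M→L: L is gray → back edge
First back edge: M → L.

M->L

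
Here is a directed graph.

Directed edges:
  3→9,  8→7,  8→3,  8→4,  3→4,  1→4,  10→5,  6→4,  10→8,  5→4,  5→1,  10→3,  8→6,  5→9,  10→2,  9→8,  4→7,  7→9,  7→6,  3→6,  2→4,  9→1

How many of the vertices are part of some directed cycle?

A vertex is on a directed cycle iff it belongs to a strongly connected component of size ≥ 2 (or has a self-loop).
The vertices on cycles are {1, 3, 4, 6, 7, 8, 9} — 7 in total.

7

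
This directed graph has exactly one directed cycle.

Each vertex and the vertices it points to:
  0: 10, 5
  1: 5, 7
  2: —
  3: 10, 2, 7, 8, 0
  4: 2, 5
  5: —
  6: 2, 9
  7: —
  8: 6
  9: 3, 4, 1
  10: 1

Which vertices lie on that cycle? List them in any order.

3, 6, 8, 9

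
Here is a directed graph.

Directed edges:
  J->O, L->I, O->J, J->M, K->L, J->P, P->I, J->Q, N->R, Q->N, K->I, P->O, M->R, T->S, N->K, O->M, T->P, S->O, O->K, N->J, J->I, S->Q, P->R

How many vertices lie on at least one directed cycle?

5

A vertex is on a directed cycle iff it belongs to a strongly connected component of size ≥ 2 (or has a self-loop).
The vertices on cycles are {J, N, O, P, Q} — 5 in total.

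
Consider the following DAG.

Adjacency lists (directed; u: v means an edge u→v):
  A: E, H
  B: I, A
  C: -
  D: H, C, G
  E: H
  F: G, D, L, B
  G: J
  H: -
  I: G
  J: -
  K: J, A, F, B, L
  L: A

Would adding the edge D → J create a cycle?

No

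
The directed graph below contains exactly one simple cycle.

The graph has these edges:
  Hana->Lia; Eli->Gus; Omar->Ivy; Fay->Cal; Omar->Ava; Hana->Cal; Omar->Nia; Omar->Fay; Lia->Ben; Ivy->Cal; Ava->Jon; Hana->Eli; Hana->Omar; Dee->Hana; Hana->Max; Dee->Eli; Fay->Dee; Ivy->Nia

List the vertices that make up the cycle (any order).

Dee, Fay, Hana, Omar

DFS with gray/black marking from Omar:
Omar gray
  Fay gray
    Dee gray
      Eli gray
        Gus gray
        Gus black
      Eli black
      Hana gray
        Cal gray
        Cal black
        Lia gray
          Ben gray
          Ben black
        Lia black
        Hana→Eli: Eli black — skip
        Max gray
        Max black
        Hana→Omar: Omar is gray → back edge
Back edge closes the cycle Omar → Fay → Dee → Hana → Omar; its vertices are {Dee, Fay, Hana, Omar}.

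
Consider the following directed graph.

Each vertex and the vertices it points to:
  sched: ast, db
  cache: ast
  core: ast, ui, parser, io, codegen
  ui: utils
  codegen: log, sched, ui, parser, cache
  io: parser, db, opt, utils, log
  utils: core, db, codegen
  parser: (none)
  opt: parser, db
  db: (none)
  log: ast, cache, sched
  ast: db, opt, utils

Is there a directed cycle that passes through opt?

No

opt lies on a cycle iff there is a path from opt back to itself.
Exploring from opt, it never reaches itself; equivalently, its strongly connected component is a singleton.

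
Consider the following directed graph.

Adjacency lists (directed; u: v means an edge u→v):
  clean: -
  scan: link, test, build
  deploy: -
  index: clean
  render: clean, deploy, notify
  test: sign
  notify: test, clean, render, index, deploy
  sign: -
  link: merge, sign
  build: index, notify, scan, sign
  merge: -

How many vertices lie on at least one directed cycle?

4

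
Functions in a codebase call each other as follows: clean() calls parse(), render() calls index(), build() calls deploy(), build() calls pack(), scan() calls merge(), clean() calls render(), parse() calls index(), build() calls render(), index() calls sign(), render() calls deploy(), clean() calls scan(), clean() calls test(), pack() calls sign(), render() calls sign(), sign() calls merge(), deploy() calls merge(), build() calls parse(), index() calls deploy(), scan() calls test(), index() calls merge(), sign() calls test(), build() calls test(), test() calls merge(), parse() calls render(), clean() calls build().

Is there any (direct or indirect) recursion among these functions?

DFS with white/gray/black marking, starting from build:
build gray
  deploy gray
    merge gray
    merge black
  deploy black
  render gray
    index gray
      index→deploy: deploy black — skip
      index→merge: merge black — skip
      sign gray
        sign→merge: merge black — skip
        test gray
          test→merge: merge black — skip
        test black
      sign black
    index black
    render→sign: sign black — skip
    render→deploy: deploy black — skip
  render black
  pack gray
    pack→sign: sign black — skip
  pack black
  build→test: test black — skip
  parse gray
    parse→render: render black — skip
    parse→index: index black — skip
  parse black
build black
scan gray
  scan→test: test black — skip
  scan→merge: merge black — skip
scan black
clean gray
  clean→parse: parse black — skip
  clean→test: test black — skip
  clean→render: render black — skip
  clean→build: build black — skip
  clean→scan: scan black — skip
clean black
Every edge goes to a white or black vertex — no back edge, so the graph is acyclic.

No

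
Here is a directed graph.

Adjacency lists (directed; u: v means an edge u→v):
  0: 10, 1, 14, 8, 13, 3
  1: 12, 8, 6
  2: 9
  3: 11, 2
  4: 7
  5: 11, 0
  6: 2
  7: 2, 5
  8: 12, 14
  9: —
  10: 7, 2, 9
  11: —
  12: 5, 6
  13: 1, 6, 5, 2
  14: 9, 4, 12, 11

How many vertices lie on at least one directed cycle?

10

A vertex is on a directed cycle iff it belongs to a strongly connected component of size ≥ 2 (or has a self-loop).
The vertices on cycles are {0, 1, 4, 5, 7, 8, 10, 12, 13, 14} — 10 in total.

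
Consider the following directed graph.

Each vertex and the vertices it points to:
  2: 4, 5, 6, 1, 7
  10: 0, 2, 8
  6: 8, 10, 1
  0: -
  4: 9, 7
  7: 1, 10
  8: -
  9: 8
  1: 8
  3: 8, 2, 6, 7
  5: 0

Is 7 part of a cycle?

Yes

7 is on a cycle iff 7 can reach itself via ≥1 edge.
7 → 10 → 2 → 7 — yes.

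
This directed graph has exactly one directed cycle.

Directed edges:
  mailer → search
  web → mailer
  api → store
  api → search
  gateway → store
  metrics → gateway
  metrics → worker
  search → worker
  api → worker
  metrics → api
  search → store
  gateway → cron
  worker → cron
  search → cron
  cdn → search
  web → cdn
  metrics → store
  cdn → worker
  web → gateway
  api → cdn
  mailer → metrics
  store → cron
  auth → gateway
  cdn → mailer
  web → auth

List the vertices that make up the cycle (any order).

api, cdn, mailer, metrics

DFS with gray/black marking from mailer:
mailer gray
  metrics gray
    api gray
      worker gray
        cron gray
        cron black
      worker black
      cdn gray
        cdn→worker: worker black — skip
        search gray
          search→cron: cron black — skip
          store gray
            store→cron: cron black — skip
          store black
          search→worker: worker black — skip
        search black
        cdn→mailer: mailer is gray → back edge
Back edge closes the cycle mailer → metrics → api → cdn → mailer; its vertices are {api, cdn, mailer, metrics}.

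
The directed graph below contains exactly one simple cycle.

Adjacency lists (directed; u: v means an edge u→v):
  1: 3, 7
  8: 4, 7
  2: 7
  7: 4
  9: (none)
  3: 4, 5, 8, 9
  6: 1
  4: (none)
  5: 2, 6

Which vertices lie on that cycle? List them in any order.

1, 3, 5, 6

DFS with gray/black marking from 6:
6 gray
  1 gray
    3 gray
      4 gray
      4 black
      5 gray
        2 gray
          7 gray
            7→4: 4 black — skip
          7 black
        2 black
        5→6: 6 is gray → back edge
Back edge closes the cycle 6 → 1 → 3 → 5 → 6; its vertices are {1, 3, 5, 6}.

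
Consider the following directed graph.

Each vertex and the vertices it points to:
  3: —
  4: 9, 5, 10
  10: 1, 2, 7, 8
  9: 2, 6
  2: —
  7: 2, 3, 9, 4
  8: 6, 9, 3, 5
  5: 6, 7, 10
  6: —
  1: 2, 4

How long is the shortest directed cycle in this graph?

3

For each vertex v, BFS finds the shortest path from v back to v.
The shortest such closed walk is 1 → 4 → 10 → 1, length 3.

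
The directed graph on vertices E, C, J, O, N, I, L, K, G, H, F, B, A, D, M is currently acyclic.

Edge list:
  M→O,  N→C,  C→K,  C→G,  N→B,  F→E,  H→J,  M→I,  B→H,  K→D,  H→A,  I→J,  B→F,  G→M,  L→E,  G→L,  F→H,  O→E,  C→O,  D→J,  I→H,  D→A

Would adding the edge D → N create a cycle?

Yes

Adding D→N creates a cycle iff N can already reach D.
Path from N: N → C → K → D.
So N → … → D → N is a cycle.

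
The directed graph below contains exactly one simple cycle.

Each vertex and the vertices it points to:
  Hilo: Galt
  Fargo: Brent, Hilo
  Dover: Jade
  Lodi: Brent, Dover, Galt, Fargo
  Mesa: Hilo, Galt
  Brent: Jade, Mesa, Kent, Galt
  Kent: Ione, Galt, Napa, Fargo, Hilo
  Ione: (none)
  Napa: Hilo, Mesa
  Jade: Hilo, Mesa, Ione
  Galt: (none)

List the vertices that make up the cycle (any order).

Kent, Brent, Fargo

DFS with gray/black marking from Fargo:
Fargo gray
  Brent gray
    Jade gray
      Hilo gray
        Galt gray
        Galt black
      Hilo black
      Mesa gray
        Mesa→Hilo: Hilo black — skip
        Mesa→Galt: Galt black — skip
      Mesa black
      Ione gray
      Ione black
    Jade black
    Brent→Mesa: Mesa black — skip
    Kent gray
      Kent→Ione: Ione black — skip
      Kent→Galt: Galt black — skip
      Napa gray
        Napa→Hilo: Hilo black — skip
        Napa→Mesa: Mesa black — skip
      Napa black
      Kent→Fargo: Fargo is gray → back edge
Back edge closes the cycle Fargo → Brent → Kent → Fargo; its vertices are {Kent, Brent, Fargo}.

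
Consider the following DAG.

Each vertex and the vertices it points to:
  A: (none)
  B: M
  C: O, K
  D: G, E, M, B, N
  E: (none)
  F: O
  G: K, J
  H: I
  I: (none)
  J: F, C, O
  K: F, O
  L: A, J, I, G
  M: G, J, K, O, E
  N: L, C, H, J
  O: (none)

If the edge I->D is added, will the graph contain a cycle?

Adding I→D creates a cycle iff D can already reach I.
Path from D: D → N → H → I.
So D → … → I → D is a cycle.

Yes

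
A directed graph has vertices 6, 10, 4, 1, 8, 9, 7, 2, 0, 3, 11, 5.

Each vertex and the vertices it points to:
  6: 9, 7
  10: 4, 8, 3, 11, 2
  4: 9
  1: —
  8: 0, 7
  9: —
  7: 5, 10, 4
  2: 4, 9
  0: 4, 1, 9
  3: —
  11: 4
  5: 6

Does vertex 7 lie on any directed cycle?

7 is on a cycle iff 7 can reach itself via ≥1 edge.
7 → 5 → 6 → 7 — yes.

Yes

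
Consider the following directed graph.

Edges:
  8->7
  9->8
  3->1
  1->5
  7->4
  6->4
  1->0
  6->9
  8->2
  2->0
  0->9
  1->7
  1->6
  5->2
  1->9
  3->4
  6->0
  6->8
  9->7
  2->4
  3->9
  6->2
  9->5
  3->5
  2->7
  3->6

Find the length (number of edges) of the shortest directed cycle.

For each vertex v, BFS finds the shortest path from v back to v.
The shortest such closed walk is 5 → 2 → 0 → 9 → 5, length 4.

4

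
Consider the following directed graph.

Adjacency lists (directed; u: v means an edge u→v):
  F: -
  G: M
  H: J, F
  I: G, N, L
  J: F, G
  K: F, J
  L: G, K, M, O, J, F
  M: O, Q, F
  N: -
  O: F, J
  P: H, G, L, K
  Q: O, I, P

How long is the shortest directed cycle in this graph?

4

For each vertex v, BFS finds the shortest path from v back to v.
The shortest such closed walk is Q → I → L → M → Q, length 4.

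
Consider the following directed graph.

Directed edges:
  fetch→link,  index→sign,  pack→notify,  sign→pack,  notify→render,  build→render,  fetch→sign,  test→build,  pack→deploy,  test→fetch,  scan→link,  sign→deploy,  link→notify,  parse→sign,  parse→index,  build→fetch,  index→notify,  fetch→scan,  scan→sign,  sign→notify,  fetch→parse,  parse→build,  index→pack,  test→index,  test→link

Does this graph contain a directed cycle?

Yes

DFS with white/gray/black marking, starting from scan:
scan gray
  link gray
    notify gray
      render gray
      render black
    notify black
  link black
  sign gray
    pack gray
      pack→notify: notify black — skip
      deploy gray
      deploy black
    pack black
    sign→deploy: deploy black — skip
    sign→notify: notify black — skip
  sign black
scan black
index gray
  index→notify: notify black — skip
  index→sign: sign black — skip
  index→pack: pack black — skip
index black
test gray
  build gray
    fetch gray
      fetch→link: link black — skip
      fetch→sign: sign black — skip
      parse gray
        parse→build: build is gray → back edge
Back edge found, so a cycle exists: build → fetch → parse → build.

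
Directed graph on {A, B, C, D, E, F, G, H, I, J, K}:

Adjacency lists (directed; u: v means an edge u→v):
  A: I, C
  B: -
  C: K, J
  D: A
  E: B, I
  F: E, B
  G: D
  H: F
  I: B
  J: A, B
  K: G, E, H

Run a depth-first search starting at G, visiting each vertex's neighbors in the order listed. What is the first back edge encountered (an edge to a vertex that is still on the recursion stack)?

K->G

DFS from G (visiting each vertex's neighbors in the order listed); mark gray on enter, black on exit:
G gray
  D gray
    A gray
      I gray
        B gray
        B black
      I black
      C gray
        K gray
          K→G: G is gray → back edge
First back edge: K → G.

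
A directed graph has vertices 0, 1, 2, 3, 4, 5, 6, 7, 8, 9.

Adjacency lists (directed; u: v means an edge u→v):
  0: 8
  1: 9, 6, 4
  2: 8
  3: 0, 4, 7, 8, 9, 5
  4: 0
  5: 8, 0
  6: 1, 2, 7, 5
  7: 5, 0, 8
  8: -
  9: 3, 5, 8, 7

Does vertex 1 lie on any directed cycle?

Yes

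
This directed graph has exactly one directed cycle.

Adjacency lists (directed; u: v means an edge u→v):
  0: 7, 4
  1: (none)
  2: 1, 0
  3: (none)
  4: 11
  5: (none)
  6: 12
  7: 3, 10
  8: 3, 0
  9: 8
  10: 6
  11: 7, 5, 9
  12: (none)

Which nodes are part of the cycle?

DFS with gray/black marking from 0:
0 gray
  7 gray
    3 gray
    3 black
    10 gray
      6 gray
        12 gray
        12 black
      6 black
    10 black
  7 black
  4 gray
    11 gray
      11→7: 7 black — skip
      5 gray
      5 black
      9 gray
        8 gray
          8→3: 3 black — skip
          8→0: 0 is gray → back edge
Back edge closes the cycle 0 → 4 → 11 → 9 → 8 → 0; its vertices are {0, 4, 8, 9, 11}.

0, 4, 8, 9, 11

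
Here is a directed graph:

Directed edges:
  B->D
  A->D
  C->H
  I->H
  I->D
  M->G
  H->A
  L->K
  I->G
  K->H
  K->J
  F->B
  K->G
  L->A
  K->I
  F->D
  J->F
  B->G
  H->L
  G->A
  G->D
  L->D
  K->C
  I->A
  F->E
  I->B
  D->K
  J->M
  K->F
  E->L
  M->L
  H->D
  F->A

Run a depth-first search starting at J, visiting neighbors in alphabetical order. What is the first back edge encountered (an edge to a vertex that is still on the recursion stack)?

H->A

DFS from J (visiting neighbors in alphabetical order); mark gray on enter, black on exit:
J gray
  F gray
    A gray
      D gray
        K gray
          C gray
            H gray
              H→A: A is gray → back edge
First back edge: H → A.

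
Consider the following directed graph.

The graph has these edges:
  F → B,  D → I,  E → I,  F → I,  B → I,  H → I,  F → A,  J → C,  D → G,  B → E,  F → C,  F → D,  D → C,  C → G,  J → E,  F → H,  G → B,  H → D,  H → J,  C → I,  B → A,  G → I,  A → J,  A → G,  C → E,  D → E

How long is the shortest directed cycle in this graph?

3

For each vertex v, BFS finds the shortest path from v back to v.
The shortest such closed walk is B → A → G → B, length 3.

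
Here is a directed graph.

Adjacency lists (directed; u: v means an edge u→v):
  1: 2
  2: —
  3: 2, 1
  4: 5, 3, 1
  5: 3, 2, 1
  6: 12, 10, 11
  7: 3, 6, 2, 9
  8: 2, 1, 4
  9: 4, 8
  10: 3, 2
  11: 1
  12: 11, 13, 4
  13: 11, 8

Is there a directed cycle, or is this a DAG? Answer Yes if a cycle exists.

DFS with white/gray/black marking, starting from 1:
1 gray
  2 gray
  2 black
1 black
3 gray
  3→2: 2 black — skip
  3→1: 1 black — skip
3 black
4 gray
  5 gray
    5→3: 3 black — skip
    5→2: 2 black — skip
    5→1: 1 black — skip
  5 black
  4→3: 3 black — skip
  4→1: 1 black — skip
4 black
6 gray
  12 gray
    11 gray
      11→1: 1 black — skip
    11 black
    13 gray
      13→11: 11 black — skip
      8 gray
        8→2: 2 black — skip
        8→1: 1 black — skip
        8→4: 4 black — skip
      8 black
    13 black
    12→4: 4 black — skip
  12 black
  10 gray
    10→3: 3 black — skip
    10→2: 2 black — skip
  10 black
  6→11: 11 black — skip
6 black
7 gray
  7→3: 3 black — skip
  7→6: 6 black — skip
  7→2: 2 black — skip
  9 gray
    9→4: 4 black — skip
    9→8: 8 black — skip
  9 black
7 black
Every edge goes to a white or black vertex — no back edge, so the graph is acyclic.

No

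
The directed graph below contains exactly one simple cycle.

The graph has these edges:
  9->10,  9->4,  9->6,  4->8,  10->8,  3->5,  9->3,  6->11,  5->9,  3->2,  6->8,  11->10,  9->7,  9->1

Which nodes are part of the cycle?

3, 5, 9

DFS with gray/black marking from 9:
9 gray
  7 gray
  7 black
  6 gray
    8 gray
    8 black
    11 gray
      10 gray
        10→8: 8 black — skip
      10 black
    11 black
  6 black
  4 gray
    4→8: 8 black — skip
  4 black
  3 gray
    5 gray
      5→9: 9 is gray → back edge
Back edge closes the cycle 9 → 3 → 5 → 9; its vertices are {3, 5, 9}.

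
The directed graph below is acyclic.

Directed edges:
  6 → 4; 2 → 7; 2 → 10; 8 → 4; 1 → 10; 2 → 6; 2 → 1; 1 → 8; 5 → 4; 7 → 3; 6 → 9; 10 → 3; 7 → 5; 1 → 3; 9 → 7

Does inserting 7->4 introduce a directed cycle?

No

Adding 7→4 creates a cycle iff 4 can already reach 7.
Explore from 4: no path reaches 7. The graph stays acyclic.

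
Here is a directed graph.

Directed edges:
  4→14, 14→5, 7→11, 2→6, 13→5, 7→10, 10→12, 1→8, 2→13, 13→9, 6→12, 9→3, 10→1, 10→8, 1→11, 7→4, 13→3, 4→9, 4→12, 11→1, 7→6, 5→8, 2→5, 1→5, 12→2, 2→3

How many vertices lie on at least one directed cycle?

5

A vertex is on a directed cycle iff it belongs to a strongly connected component of size ≥ 2 (or has a self-loop).
The vertices on cycles are {1, 2, 6, 11, 12} — 5 in total.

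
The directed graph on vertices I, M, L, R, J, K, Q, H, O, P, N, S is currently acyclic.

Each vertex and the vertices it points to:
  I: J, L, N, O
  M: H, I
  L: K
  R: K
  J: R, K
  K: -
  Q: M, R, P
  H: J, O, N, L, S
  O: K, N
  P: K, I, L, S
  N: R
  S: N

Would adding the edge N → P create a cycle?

Adding N→P creates a cycle iff P can already reach N.
Path from P: P → S → N.
So P → … → N → P is a cycle.

Yes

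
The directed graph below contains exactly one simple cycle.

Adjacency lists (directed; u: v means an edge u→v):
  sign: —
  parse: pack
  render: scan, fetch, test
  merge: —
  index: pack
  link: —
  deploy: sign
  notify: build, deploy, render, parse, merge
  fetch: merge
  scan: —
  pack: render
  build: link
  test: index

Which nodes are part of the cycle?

pack, test, index, render

DFS with gray/black marking from render:
render gray
  scan gray
  scan black
  fetch gray
    merge gray
    merge black
  fetch black
  test gray
    index gray
      pack gray
        pack→render: render is gray → back edge
Back edge closes the cycle render → test → index → pack → render; its vertices are {pack, test, index, render}.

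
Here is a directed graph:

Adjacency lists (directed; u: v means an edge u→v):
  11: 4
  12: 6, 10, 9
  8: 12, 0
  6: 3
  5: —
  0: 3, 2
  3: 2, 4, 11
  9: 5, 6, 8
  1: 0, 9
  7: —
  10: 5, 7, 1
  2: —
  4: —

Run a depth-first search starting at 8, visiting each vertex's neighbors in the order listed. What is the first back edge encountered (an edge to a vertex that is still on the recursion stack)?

9->8

DFS from 8 (visiting each vertex's neighbors in the order listed); mark gray on enter, black on exit:
8 gray
  12 gray
    6 gray
      3 gray
        2 gray
        2 black
        4 gray
        4 black
        11 gray
          11→4: 4 black — skip
        11 black
      3 black
    6 black
    10 gray
      5 gray
      5 black
      7 gray
      7 black
      1 gray
        0 gray
          0→3: 3 black — skip
          0→2: 2 black — skip
        0 black
        9 gray
          9→5: 5 black — skip
          9→6: 6 black — skip
          9→8: 8 is gray → back edge
First back edge: 9 → 8.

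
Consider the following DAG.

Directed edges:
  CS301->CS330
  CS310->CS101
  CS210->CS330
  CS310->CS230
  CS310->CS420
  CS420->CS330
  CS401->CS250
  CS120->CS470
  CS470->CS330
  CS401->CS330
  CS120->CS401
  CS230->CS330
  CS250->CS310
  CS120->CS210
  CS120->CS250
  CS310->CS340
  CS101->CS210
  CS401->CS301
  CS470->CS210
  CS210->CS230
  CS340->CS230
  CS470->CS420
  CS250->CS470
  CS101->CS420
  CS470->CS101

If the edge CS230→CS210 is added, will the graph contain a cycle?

Adding CS230→CS210 creates a cycle iff CS210 can already reach CS230.
Path from CS210: CS210 → CS230.
So CS210 → … → CS230 → CS210 is a cycle.

Yes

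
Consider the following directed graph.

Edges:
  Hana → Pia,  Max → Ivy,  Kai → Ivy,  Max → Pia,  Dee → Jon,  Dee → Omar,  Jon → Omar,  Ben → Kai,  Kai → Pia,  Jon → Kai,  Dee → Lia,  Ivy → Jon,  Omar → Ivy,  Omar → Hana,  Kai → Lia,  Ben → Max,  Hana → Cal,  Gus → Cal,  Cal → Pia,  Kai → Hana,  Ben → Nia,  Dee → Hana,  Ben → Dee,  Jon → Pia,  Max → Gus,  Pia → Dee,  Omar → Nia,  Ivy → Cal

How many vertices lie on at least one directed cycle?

8

A vertex is on a directed cycle iff it belongs to a strongly connected component of size ≥ 2 (or has a self-loop).
The vertices on cycles are {Cal, Dee, Ivy, Jon, Kai, Pia, Hana, Omar} — 8 in total.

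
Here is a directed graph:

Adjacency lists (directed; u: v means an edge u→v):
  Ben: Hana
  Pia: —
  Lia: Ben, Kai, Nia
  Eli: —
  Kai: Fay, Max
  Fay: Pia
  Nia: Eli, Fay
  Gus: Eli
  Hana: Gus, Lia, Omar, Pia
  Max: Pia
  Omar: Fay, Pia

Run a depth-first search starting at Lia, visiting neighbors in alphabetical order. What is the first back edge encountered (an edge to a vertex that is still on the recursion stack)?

DFS from Lia (visiting neighbors in alphabetical order); mark gray on enter, black on exit:
Lia gray
  Ben gray
    Hana gray
      Gus gray
        Eli gray
        Eli black
      Gus black
      Hana→Lia: Lia is gray → back edge
First back edge: Hana → Lia.

Hana->Lia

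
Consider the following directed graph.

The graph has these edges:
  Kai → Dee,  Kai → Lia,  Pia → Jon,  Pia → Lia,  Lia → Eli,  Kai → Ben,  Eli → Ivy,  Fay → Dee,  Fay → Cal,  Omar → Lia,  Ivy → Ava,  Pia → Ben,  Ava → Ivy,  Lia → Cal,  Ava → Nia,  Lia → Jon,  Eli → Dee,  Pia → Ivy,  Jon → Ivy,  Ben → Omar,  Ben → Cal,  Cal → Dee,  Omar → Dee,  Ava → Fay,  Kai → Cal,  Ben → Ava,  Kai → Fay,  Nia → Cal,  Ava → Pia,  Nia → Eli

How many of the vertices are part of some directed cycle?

9

A vertex is on a directed cycle iff it belongs to a strongly connected component of size ≥ 2 (or has a self-loop).
The vertices on cycles are {Ava, Ben, Eli, Ivy, Jon, Lia, Nia, Pia, Omar} — 9 in total.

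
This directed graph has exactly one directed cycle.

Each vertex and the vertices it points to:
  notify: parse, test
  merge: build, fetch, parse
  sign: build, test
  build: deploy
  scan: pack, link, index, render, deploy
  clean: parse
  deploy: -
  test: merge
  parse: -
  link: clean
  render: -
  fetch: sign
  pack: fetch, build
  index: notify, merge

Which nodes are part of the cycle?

DFS with gray/black marking from test:
test gray
  merge gray
    build gray
      deploy gray
      deploy black
    build black
    fetch gray
      sign gray
        sign→build: build black — skip
        sign→test: test is gray → back edge
Back edge closes the cycle test → merge → fetch → sign → test; its vertices are {sign, test, fetch, merge}.

sign, test, fetch, merge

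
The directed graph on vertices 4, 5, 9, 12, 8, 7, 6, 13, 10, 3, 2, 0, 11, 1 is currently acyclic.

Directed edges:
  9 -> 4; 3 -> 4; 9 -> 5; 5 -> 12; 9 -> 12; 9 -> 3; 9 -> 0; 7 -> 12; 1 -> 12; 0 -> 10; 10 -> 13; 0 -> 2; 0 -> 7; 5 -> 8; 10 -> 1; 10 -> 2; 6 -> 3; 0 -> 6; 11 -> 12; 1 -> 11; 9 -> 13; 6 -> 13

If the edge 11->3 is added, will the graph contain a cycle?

Adding 11→3 creates a cycle iff 3 can already reach 11.
Explore from 3: no path reaches 11. The graph stays acyclic.

No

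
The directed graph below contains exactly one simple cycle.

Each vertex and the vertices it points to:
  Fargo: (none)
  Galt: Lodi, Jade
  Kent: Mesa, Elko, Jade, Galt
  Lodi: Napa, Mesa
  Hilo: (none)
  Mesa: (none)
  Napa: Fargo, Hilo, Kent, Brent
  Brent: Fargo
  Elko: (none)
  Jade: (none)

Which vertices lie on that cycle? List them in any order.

Galt, Kent, Lodi, Napa

DFS with gray/black marking from Napa:
Napa gray
  Fargo gray
  Fargo black
  Hilo gray
  Hilo black
  Kent gray
    Mesa gray
    Mesa black
    Elko gray
    Elko black
    Jade gray
    Jade black
    Galt gray
      Lodi gray
        Lodi→Napa: Napa is gray → back edge
Back edge closes the cycle Napa → Kent → Galt → Lodi → Napa; its vertices are {Galt, Kent, Lodi, Napa}.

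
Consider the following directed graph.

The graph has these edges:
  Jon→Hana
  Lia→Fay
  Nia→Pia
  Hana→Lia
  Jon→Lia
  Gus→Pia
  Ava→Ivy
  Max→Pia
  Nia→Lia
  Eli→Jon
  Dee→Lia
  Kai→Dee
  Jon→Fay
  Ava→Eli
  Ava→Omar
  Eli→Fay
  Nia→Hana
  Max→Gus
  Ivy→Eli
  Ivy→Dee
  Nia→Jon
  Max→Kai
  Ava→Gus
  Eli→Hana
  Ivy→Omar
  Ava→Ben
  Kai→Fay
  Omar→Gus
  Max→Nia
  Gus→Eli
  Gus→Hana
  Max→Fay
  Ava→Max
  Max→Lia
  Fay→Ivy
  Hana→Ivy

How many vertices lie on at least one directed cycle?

A vertex is on a directed cycle iff it belongs to a strongly connected component of size ≥ 2 (or has a self-loop).
The vertices on cycles are {Dee, Eli, Fay, Gus, Ivy, Jon, Lia, Hana, Omar} — 9 in total.

9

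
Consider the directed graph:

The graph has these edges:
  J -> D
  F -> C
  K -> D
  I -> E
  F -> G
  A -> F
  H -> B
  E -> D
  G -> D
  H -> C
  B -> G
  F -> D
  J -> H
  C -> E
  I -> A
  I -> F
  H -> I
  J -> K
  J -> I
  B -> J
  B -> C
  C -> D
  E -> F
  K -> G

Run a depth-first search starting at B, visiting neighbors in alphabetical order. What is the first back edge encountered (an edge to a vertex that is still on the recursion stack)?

DFS from B (visiting neighbors in alphabetical order); mark gray on enter, black on exit:
B gray
  C gray
    D gray
    D black
    E gray
      E→D: D black — skip
      F gray
        F→C: C is gray → back edge
First back edge: F → C.

F->C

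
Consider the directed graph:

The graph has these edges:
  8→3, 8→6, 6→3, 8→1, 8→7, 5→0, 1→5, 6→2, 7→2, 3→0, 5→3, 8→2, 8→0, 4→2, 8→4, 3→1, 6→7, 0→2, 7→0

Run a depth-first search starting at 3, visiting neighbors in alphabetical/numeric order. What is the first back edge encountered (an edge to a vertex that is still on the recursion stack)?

DFS from 3 (visiting neighbors in alphabetical/numeric order); mark gray on enter, black on exit:
3 gray
  0 gray
    2 gray
    2 black
  0 black
  1 gray
    5 gray
      5→0: 0 black — skip
      5→3: 3 is gray → back edge
First back edge: 5 → 3.

5→3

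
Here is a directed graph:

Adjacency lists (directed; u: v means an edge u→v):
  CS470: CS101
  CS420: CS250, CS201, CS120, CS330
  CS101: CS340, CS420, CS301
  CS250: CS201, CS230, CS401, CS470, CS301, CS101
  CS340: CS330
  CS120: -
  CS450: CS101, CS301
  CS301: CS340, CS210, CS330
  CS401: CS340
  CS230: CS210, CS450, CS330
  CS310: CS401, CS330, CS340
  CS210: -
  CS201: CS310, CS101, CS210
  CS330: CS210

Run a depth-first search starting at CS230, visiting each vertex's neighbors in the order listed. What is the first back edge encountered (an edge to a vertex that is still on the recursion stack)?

CS201→CS101

DFS from CS230 (visiting each vertex's neighbors in the order listed); mark gray on enter, black on exit:
CS230 gray
  CS210 gray
  CS210 black
  CS450 gray
    CS101 gray
      CS340 gray
        CS330 gray
          CS330→CS210: CS210 black — skip
        CS330 black
      CS340 black
      CS420 gray
        CS250 gray
          CS201 gray
            CS310 gray
              CS401 gray
                CS401→CS340: CS340 black — skip
              CS401 black
              CS310→CS330: CS330 black — skip
              CS310→CS340: CS340 black — skip
            CS310 black
            CS201→CS101: CS101 is gray → back edge
First back edge: CS201 → CS101.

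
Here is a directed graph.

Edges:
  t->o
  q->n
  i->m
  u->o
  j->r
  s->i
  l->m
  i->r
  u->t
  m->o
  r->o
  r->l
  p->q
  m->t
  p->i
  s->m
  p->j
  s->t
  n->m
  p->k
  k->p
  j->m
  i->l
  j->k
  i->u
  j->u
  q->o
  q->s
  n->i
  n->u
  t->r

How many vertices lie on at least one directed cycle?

A vertex is on a directed cycle iff it belongs to a strongly connected component of size ≥ 2 (or has a self-loop).
The vertices on cycles are {j, k, l, m, p, r, t} — 7 in total.

7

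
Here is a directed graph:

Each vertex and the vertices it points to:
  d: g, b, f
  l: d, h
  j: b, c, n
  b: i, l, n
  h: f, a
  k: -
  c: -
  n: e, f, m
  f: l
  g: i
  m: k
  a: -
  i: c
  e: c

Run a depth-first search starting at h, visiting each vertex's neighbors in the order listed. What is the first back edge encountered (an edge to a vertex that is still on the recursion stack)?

DFS from h (visiting each vertex's neighbors in the order listed); mark gray on enter, black on exit:
h gray
  f gray
    l gray
      d gray
        g gray
          i gray
            c gray
            c black
          i black
        g black
        b gray
          b→i: i black — skip
          b→l: l is gray → back edge
First back edge: b → l.

b->l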